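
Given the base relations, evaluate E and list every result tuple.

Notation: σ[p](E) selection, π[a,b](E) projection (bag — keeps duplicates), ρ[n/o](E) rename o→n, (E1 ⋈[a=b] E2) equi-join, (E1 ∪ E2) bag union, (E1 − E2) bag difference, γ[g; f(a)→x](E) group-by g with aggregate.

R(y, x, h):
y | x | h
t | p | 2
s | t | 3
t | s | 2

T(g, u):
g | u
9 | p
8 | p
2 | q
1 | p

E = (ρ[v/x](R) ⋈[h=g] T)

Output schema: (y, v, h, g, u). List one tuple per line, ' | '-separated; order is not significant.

Stepwise |·|:
  R → 3
  ρ[v/x](R) → 3
  T → 4
  (ρ[v/x](R) ⋈[h=g] T) → 2

== RESULT ==
y | v | h | g | u
t | p | 2 | 2 | q
t | s | 2 | 2 | q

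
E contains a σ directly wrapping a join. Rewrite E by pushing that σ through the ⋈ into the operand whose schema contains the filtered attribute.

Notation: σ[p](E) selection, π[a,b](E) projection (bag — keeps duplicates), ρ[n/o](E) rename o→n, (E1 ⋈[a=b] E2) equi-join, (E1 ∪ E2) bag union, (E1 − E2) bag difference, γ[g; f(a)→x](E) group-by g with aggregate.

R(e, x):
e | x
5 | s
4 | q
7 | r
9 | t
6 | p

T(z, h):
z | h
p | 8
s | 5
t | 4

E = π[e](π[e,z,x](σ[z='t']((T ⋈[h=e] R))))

σ filters on z, owned by the left side.
E' = π[e](π[e,z,x]((σ[z='t'](T) ⋈[h=e] R)))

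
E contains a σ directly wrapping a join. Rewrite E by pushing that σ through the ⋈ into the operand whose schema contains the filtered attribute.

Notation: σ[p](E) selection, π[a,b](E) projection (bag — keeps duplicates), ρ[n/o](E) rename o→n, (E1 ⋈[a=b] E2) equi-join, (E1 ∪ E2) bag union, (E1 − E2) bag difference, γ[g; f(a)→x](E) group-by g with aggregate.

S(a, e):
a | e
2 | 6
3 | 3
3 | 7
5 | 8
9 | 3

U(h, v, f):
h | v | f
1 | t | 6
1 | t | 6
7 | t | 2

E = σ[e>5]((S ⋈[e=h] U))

σ filters on e, owned by the left side.
E' = (σ[e>5](S) ⋈[e=h] U)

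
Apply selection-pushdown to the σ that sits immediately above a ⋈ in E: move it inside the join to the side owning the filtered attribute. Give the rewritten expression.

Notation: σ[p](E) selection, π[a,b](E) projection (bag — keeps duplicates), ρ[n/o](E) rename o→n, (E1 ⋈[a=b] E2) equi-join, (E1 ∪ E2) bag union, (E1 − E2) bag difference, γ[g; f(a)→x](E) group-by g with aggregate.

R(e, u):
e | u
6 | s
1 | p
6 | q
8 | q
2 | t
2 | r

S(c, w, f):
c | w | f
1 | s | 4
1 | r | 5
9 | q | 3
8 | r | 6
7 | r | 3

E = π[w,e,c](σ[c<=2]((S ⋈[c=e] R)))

σ filters on c, owned by the left side.
E' = π[w,e,c]((σ[c<=2](S) ⋈[c=e] R))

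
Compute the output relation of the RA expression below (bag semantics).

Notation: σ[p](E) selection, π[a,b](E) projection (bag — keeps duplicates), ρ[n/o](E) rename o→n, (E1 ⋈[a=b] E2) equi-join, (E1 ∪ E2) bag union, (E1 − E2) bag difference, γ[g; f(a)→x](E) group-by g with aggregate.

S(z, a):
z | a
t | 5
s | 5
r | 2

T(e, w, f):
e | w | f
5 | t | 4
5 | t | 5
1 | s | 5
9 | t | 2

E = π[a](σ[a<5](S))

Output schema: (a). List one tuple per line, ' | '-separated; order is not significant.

Subexpression sizes:
  S → 3
  σ[a<5](S) → 1
  π[a](σ[a<5](S)) → 1

== RESULT ==
a
2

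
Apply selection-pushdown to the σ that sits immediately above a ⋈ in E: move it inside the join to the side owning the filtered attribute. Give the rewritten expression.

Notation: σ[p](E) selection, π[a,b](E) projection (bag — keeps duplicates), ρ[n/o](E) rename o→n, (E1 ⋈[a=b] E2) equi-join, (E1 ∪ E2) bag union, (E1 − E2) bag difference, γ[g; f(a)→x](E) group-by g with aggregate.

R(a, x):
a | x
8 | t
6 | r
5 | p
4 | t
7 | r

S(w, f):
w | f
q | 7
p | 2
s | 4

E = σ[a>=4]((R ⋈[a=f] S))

σ filters on a, owned by the left side.
E' = (σ[a>=4](R) ⋈[a=f] S)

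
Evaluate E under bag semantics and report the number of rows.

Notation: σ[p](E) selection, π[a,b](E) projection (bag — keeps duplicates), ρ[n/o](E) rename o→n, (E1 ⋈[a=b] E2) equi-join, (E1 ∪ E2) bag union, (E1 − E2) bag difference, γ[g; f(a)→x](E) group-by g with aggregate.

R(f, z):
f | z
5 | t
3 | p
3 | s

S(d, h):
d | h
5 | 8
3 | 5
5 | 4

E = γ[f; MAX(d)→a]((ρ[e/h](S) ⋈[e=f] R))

Per-node cardinality:
  S → 3
  ρ[e/h](S) → 3
  R → 3
  (ρ[e/h](S) ⋈[e=f] R) → 1
  γ[f; MAX(d)→a]((ρ[e/h](S) ⋈[e=f] R)) → 1

|E| = 1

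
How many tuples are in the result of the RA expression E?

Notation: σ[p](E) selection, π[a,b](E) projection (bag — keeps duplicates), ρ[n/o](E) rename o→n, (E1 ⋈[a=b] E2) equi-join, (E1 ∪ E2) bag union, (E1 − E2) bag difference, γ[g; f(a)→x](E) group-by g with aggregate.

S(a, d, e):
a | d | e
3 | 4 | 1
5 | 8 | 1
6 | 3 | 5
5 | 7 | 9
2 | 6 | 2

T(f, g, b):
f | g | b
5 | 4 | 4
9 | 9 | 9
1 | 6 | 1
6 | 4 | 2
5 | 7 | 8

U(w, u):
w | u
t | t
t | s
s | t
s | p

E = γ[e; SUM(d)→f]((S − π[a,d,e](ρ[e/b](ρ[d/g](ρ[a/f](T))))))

Row counts bottom-up:
  S → 5
  T → 5
  ρ[a/f](T) → 5
  ρ[d/g](ρ[a/f](T)) → 5
  ρ[e/b](ρ[d/g](ρ[a/f](T))) → 5
  π[a,d,e](ρ[e/b](ρ[d/g](ρ[a/f](T)))) → 5
  (S − π[a,d,e](ρ[e/b](ρ[d/g](ρ[a/f](T))))) → 5
  γ[e; SUM(d)→f]((S − π[a,d,e](ρ[e/b](ρ[d/g](ρ[a/f](T)))))) → 4

|E| = 4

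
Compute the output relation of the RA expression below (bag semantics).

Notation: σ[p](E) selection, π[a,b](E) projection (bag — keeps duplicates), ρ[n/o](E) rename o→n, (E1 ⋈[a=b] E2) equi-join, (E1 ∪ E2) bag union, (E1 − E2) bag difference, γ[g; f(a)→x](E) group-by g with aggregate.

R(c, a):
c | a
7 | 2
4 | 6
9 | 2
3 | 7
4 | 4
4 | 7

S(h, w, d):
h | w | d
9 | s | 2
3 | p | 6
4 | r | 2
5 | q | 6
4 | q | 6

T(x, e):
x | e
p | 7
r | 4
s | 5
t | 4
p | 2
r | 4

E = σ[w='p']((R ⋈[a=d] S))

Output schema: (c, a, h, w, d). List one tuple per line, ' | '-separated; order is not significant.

Subexpression sizes:
  R → 6
  S → 5
  (R ⋈[a=d] S) → 7
  σ[w='p']((R ⋈[a=d] S)) → 1

== RESULT ==
c | a | h | w | d
4 | 6 | 3 | p | 6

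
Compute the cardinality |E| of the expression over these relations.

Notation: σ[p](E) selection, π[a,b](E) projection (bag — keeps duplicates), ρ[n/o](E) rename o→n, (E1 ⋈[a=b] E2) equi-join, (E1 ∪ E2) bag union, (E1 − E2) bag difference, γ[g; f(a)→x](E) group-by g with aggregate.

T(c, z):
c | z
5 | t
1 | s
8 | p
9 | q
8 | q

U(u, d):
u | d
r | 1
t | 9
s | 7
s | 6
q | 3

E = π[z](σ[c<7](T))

Stepwise |·|:
  T → 5
  σ[c<7](T) → 2
  π[z](σ[c<7](T)) → 2

|E| = 2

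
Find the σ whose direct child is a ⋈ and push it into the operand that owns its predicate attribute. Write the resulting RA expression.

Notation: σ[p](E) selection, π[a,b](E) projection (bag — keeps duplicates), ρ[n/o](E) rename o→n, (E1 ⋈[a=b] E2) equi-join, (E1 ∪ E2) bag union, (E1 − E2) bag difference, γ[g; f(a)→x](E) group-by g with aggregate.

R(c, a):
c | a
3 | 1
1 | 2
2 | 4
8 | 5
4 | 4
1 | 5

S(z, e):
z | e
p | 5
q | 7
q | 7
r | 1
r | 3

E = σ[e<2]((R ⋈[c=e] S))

σ filters on e, owned by the right side.
E' = (R ⋈[c=e] σ[e<2](S))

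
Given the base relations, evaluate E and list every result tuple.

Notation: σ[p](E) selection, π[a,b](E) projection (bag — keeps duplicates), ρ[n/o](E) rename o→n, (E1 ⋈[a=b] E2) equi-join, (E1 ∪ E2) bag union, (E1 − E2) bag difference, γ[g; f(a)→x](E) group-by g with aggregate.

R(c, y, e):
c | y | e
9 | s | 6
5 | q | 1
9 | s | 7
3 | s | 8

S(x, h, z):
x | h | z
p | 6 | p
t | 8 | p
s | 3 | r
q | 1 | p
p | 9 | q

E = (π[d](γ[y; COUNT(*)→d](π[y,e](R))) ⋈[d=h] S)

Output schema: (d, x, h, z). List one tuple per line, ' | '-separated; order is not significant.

Row counts bottom-up:
  R → 4
  π[y,e](R) → 4
  γ[y; COUNT(*)→d](π[y,e](R)) → 2
  π[d](γ[y; COUNT(*)→d](π[y,e](R))) → 2
  S → 5
  (π[d](γ[y; COUNT(*)→d](π[y,e](R))) ⋈[d=h] S) → 2

== RESULT ==
d | x | h | z
1 | q | 1 | p
3 | s | 3 | r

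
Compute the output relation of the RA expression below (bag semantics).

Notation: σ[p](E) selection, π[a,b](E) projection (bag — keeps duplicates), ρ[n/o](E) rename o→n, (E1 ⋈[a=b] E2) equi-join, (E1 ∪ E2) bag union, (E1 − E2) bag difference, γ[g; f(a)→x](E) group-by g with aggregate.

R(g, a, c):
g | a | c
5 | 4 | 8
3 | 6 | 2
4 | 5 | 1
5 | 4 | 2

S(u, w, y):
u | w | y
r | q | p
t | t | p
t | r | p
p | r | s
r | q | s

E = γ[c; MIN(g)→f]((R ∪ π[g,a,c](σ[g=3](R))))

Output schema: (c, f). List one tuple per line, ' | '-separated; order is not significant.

Subexpression sizes:
  R → 4
  R → 4
  σ[g=3](R) → 1
  π[g,a,c](σ[g=3](R)) → 1
  (R ∪ π[g,a,c](σ[g=3](R))) → 5
  γ[c; MIN(g)→f]((R ∪ π[g,a,c](σ[g=3](R)))) → 3

== RESULT ==
c | f
1 | 4
2 | 3
8 | 5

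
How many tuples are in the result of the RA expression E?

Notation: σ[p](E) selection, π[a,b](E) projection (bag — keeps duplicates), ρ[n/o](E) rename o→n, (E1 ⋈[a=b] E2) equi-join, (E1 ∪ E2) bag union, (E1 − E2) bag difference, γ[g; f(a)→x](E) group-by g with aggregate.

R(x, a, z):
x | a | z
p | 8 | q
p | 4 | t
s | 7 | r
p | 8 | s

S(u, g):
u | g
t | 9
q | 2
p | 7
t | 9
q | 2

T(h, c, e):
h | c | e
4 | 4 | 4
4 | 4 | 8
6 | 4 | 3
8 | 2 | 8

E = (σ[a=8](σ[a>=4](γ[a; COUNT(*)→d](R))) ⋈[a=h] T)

Subexpression sizes:
  R → 4
  γ[a; COUNT(*)→d](R) → 3
  σ[a>=4](γ[a; COUNT(*)→d](R)) → 3
  σ[a=8](σ[a>=4](γ[a; COUNT(*)→d](R))) → 1
  T → 4
  (σ[a=8](σ[a>=4](γ[a; COUNT(*)→d](R))) ⋈[a=h] T) → 1

|E| = 1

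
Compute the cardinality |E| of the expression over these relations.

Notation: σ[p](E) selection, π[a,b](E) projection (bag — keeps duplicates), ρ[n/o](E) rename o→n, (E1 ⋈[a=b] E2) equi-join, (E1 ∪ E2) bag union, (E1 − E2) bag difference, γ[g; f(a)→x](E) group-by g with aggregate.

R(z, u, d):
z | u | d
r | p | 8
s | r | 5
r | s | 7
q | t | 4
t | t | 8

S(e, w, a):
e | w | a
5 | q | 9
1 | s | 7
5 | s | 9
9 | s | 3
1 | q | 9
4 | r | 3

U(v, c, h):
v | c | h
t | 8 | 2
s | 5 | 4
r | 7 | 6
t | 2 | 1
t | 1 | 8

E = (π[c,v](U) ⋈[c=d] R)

Subexpression sizes:
  U → 5
  π[c,v](U) → 5
  R → 5
  (π[c,v](U) ⋈[c=d] R) → 4

|E| = 4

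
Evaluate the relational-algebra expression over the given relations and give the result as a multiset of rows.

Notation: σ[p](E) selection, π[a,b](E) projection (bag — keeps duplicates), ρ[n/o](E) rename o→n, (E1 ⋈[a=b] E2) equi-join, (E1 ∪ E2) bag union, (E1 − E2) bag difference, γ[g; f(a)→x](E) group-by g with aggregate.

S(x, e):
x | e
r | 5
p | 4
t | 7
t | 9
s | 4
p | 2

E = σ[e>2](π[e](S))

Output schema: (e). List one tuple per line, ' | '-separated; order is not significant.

Stepwise |·|:
  S → 6
  π[e](S) → 6
  σ[e>2](π[e](S)) → 5

== RESULT ==
e
4
4
5
7
9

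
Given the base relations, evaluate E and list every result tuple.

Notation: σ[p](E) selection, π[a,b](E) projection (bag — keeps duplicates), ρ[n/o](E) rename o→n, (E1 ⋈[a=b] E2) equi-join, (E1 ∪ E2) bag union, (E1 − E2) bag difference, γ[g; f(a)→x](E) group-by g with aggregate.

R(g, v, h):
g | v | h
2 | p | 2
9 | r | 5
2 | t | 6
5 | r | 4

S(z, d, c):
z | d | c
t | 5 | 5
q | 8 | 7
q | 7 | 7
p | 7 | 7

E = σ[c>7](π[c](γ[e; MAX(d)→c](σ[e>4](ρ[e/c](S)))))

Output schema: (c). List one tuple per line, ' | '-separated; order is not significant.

Row counts bottom-up:
  S → 4
  ρ[e/c](S) → 4
  σ[e>4](ρ[e/c](S)) → 4
  γ[e; MAX(d)→c](σ[e>4](ρ[e/c](S))) → 2
  π[c](γ[e; MAX(d)→c](σ[e>4](ρ[e/c](S)))) → 2
  σ[c>7](π[c](γ[e; MAX(d)→c](σ[e>4](ρ[e/c](S))))) → 1

== RESULT ==
c
8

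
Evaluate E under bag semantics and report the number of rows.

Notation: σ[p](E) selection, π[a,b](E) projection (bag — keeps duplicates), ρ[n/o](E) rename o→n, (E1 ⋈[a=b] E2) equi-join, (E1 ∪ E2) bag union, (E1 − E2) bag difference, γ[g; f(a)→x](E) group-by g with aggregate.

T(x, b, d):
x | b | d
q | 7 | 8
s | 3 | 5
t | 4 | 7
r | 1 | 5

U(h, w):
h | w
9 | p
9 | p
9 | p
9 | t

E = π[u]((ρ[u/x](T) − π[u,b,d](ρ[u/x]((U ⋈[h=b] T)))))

Per-node cardinality:
  T → 4
  ρ[u/x](T) → 4
  U → 4
  T → 4
  (U ⋈[h=b] T) → 0
  ρ[u/x]((U ⋈[h=b] T)) → 0
  π[u,b,d](ρ[u/x]((U ⋈[h=b] T))) → 0
  (ρ[u/x](T) − π[u,b,d](ρ[u/x]((U ⋈[h=b] T)))) → 4
  π[u]((ρ[u/x](T) − π[u,b,d](ρ[u/x]((U ⋈[h=b] T))))) → 4

|E| = 4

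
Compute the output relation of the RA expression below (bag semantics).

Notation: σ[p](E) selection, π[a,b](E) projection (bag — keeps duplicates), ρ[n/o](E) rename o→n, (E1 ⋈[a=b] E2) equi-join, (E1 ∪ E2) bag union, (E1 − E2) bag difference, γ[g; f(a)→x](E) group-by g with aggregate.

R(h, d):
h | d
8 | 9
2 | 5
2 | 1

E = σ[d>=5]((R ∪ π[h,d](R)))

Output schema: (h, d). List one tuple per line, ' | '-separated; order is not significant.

Subexpression sizes:
  R → 3
  R → 3
  π[h,d](R) → 3
  (R ∪ π[h,d](R)) → 6
  σ[d>=5]((R ∪ π[h,d](R))) → 4

== RESULT ==
h | d
2 | 5
2 | 5
8 | 9
8 | 9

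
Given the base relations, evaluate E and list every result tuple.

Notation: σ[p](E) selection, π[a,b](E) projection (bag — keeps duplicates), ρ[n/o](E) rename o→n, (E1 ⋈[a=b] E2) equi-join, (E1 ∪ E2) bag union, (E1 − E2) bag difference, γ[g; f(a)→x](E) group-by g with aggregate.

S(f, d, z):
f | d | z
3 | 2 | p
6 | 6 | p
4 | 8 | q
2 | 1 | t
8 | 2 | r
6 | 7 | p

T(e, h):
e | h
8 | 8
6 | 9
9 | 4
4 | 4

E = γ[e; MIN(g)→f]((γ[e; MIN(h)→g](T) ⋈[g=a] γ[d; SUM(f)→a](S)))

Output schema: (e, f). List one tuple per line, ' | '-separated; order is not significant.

Subexpression sizes:
  T → 4
  γ[e; MIN(h)→g](T) → 4
  S → 6
  γ[d; SUM(f)→a](S) → 5
  (γ[e; MIN(h)→g](T) ⋈[g=a] γ[d; SUM(f)→a](S)) → 2
  γ[e; MIN(g)→f]((γ[e; MIN(h)→g](T) ⋈[g=a] γ[d; SUM(f)→a](S))) → 2

== RESULT ==
e | f
4 | 4
9 | 4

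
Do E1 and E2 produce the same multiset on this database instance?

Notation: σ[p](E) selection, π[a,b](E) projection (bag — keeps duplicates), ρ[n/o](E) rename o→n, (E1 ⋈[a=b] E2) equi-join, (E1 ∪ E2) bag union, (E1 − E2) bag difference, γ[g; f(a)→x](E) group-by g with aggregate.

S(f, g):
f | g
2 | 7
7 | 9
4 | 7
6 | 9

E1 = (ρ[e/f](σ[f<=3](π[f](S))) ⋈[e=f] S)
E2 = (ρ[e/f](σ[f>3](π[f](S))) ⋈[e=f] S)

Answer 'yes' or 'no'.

E1 row counts bottom-up:
  S → 4
  π[f](S) → 4
  σ[f<=3](π[f](S)) → 1
  ρ[e/f](σ[f<=3](π[f](S))) → 1
  S → 4
  (ρ[e/f](σ[f<=3](π[f](S))) ⋈[e=f] S) → 1
E2 row counts bottom-up:
  S → 4
  π[f](S) → 4
  σ[f>3](π[f](S)) → 3
  ρ[e/f](σ[f>3](π[f](S))) → 3
  S → 4
  (ρ[e/f](σ[f>3](π[f](S))) ⋈[e=f] S) → 3

E1 result:
e | f | g
2 | 2 | 7
E2 result:
e | f | g
4 | 4 | 7
6 | 6 | 9
7 | 7 | 9
Witness: (4, 4, 7) appears 0× in E1 but 1× in E2.

no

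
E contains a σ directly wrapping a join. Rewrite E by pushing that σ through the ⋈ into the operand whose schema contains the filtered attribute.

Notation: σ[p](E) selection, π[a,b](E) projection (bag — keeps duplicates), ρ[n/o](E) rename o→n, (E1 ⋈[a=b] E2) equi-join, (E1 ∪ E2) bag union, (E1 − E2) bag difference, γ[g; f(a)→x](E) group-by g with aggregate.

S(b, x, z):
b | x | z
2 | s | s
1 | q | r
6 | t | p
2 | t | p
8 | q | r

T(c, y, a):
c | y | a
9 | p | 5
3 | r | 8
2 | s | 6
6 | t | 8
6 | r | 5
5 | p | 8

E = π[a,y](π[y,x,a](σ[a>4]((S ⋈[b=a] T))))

σ filters on a, owned by the right side.
E' = π[a,y](π[y,x,a]((S ⋈[b=a] σ[a>4](T))))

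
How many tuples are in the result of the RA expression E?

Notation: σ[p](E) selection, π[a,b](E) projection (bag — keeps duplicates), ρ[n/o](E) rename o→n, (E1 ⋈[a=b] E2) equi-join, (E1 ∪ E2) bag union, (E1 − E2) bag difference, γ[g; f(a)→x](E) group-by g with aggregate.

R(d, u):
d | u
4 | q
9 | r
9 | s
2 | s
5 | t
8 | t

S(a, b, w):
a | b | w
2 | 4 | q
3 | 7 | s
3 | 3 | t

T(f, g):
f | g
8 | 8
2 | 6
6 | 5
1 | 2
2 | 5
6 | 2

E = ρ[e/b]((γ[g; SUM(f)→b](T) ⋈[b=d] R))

Per-node cardinality:
  T → 6
  γ[g; SUM(f)→b](T) → 4
  R → 6
  (γ[g; SUM(f)→b](T) ⋈[b=d] R) → 3
  ρ[e/b]((γ[g; SUM(f)→b](T) ⋈[b=d] R)) → 3

|E| = 3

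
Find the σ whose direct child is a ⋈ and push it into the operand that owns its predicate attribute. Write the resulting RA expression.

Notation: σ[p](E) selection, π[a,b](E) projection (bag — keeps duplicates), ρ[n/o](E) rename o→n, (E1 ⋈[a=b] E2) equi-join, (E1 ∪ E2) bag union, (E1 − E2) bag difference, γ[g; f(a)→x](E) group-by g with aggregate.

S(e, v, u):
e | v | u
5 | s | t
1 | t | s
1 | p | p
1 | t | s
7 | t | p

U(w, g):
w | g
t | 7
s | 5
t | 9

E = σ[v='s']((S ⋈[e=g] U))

σ filters on v, owned by the left side.
E' = (σ[v='s'](S) ⋈[e=g] U)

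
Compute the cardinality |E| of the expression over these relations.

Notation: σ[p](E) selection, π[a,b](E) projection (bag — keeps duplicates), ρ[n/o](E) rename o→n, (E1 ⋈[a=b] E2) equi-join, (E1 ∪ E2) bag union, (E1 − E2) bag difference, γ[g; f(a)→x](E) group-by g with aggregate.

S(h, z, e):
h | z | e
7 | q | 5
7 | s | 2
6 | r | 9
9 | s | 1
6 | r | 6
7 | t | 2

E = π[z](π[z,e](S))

Stepwise |·|:
  S → 6
  π[z,e](S) → 6
  π[z](π[z,e](S)) → 6

|E| = 6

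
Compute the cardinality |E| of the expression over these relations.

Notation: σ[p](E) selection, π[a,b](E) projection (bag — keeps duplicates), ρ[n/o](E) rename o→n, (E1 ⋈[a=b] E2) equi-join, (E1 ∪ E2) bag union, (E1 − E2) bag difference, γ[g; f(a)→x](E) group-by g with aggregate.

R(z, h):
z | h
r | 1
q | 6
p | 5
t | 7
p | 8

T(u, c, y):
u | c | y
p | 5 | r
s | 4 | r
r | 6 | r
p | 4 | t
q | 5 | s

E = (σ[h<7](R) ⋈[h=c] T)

Per-node cardinality:
  R → 5
  σ[h<7](R) → 3
  T → 5
  (σ[h<7](R) ⋈[h=c] T) → 3

|E| = 3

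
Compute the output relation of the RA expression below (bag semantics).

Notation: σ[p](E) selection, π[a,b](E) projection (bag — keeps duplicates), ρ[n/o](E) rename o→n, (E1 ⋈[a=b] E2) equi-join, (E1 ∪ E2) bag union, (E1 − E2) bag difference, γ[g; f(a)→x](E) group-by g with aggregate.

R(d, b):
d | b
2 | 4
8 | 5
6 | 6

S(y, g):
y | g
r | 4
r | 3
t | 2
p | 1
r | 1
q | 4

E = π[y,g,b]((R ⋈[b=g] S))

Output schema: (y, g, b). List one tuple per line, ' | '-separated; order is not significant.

Subexpression sizes:
  R → 3
  S → 6
  (R ⋈[b=g] S) → 2
  π[y,g,b]((R ⋈[b=g] S)) → 2

== RESULT ==
y | g | b
q | 4 | 4
r | 4 | 4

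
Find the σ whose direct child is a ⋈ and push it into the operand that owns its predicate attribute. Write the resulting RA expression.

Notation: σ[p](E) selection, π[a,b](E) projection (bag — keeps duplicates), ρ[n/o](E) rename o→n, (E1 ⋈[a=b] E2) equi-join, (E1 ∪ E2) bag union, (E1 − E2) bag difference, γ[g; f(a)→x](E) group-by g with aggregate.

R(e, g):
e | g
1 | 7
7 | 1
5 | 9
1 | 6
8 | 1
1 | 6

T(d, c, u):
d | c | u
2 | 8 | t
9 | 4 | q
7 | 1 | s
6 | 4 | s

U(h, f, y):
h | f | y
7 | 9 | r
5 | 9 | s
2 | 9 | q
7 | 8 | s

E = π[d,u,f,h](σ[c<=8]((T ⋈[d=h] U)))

σ filters on c, owned by the left side.
E' = π[d,u,f,h]((σ[c<=8](T) ⋈[d=h] U))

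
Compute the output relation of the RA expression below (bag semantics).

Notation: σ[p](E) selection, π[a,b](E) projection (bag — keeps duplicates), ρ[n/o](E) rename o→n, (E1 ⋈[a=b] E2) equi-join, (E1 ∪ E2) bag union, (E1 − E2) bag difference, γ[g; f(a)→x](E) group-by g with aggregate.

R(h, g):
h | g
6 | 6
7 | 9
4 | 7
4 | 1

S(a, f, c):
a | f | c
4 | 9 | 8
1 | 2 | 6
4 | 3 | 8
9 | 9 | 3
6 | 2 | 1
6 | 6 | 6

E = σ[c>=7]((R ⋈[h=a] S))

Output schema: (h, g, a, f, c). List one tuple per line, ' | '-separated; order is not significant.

Subexpression sizes:
  R → 4
  S → 6
  (R ⋈[h=a] S) → 6
  σ[c>=7]((R ⋈[h=a] S)) → 4

== RESULT ==
h | g | a | f | c
4 | 1 | 4 | 3 | 8
4 | 1 | 4 | 9 | 8
4 | 7 | 4 | 3 | 8
4 | 7 | 4 | 9 | 8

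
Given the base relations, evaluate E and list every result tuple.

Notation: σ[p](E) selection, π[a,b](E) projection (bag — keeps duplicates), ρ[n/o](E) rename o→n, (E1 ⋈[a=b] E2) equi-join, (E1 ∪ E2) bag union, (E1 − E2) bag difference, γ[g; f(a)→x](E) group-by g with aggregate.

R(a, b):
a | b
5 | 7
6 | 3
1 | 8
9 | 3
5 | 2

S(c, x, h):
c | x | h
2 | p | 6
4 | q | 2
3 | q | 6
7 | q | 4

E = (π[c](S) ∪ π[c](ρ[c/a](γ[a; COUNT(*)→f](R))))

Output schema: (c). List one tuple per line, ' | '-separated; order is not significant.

Subexpression sizes:
  S → 4
  π[c](S) → 4
  R → 5
  γ[a; COUNT(*)→f](R) → 4
  ρ[c/a](γ[a; COUNT(*)→f](R)) → 4
  π[c](ρ[c/a](γ[a; COUNT(*)→f](R))) → 4
  (π[c](S) ∪ π[c](ρ[c/a](γ[a; COUNT(*)→f](R)))) → 8

== RESULT ==
c
1
2
3
4
5
6
7
9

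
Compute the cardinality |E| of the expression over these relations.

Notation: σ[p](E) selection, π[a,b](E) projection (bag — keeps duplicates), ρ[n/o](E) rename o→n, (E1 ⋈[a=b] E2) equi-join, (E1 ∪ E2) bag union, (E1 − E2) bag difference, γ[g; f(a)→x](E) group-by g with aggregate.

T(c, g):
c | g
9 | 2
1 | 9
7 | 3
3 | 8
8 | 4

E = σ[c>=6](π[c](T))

Stepwise |·|:
  T → 5
  π[c](T) → 5
  σ[c>=6](π[c](T)) → 3

|E| = 3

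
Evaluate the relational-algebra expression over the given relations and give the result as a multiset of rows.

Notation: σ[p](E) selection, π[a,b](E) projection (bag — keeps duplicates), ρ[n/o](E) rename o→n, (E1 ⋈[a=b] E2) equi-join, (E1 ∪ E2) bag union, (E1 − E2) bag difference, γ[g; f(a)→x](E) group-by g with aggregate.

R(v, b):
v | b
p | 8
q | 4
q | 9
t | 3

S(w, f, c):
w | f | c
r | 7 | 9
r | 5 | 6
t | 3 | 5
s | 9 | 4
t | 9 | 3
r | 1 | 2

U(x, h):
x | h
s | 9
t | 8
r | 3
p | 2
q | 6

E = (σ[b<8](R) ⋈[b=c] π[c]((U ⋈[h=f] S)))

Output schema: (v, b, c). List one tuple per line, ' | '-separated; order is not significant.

Per-node cardinality:
  R → 4
  σ[b<8](R) → 2
  U → 5
  S → 6
  (U ⋈[h=f] S) → 3
  π[c]((U ⋈[h=f] S)) → 3
  (σ[b<8](R) ⋈[b=c] π[c]((U ⋈[h=f] S))) → 2

== RESULT ==
v | b | c
q | 4 | 4
t | 3 | 3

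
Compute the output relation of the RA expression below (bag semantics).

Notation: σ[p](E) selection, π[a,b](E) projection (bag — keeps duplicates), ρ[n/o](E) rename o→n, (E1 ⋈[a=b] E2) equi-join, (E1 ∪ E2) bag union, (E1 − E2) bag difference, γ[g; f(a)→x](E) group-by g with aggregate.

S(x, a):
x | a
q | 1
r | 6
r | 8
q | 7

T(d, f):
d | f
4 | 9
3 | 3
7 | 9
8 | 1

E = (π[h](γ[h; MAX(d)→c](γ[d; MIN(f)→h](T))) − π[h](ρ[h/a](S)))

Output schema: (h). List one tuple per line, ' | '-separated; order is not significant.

Subexpression sizes:
  T → 4
  γ[d; MIN(f)→h](T) → 4
  γ[h; MAX(d)→c](γ[d; MIN(f)→h](T)) → 3
  π[h](γ[h; MAX(d)→c](γ[d; MIN(f)→h](T))) → 3
  S → 4
  ρ[h/a](S) → 4
  π[h](ρ[h/a](S)) → 4
  (π[h](γ[h; MAX(d)→c](γ[d; MIN(f)→h](T))) − π[h](ρ[h/a](S))) → 2

== RESULT ==
h
3
9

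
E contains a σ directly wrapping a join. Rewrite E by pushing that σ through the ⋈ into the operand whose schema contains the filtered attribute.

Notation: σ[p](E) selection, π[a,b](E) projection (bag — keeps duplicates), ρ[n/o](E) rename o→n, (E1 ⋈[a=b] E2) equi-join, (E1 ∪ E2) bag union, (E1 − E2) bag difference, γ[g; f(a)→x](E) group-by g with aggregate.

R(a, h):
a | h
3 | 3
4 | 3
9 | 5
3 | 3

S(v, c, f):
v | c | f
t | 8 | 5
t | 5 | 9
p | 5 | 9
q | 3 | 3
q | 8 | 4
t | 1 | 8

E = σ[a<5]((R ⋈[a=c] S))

σ filters on a, owned by the left side.
E' = (σ[a<5](R) ⋈[a=c] S)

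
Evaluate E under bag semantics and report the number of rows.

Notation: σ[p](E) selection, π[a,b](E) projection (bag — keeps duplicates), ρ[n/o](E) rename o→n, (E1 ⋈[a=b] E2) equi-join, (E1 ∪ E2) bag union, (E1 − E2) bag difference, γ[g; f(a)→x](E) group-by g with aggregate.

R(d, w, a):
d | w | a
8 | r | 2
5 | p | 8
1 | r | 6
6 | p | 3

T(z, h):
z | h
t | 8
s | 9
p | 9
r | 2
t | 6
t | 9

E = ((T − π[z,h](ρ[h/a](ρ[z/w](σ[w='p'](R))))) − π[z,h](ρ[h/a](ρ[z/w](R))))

Subexpression sizes:
  T → 6
  R → 4
  σ[w='p'](R) → 2
  ρ[z/w](σ[w='p'](R)) → 2
  ρ[h/a](ρ[z/w](σ[w='p'](R))) → 2
  π[z,h](ρ[h/a](ρ[z/w](σ[w='p'](R)))) → 2
  (T − π[z,h](ρ[h/a](ρ[z/w](σ[w='p'](R))))) → 6
  R → 4
  ρ[z/w](R) → 4
  ρ[h/a](ρ[z/w](R)) → 4
  π[z,h](ρ[h/a](ρ[z/w](R))) → 4
  ((T − π[z,h](ρ[h/a](ρ[z/w](σ[w='p'](R))))) − π[z,h](ρ[h/a](ρ[z/w](R)))) → 5

|E| = 5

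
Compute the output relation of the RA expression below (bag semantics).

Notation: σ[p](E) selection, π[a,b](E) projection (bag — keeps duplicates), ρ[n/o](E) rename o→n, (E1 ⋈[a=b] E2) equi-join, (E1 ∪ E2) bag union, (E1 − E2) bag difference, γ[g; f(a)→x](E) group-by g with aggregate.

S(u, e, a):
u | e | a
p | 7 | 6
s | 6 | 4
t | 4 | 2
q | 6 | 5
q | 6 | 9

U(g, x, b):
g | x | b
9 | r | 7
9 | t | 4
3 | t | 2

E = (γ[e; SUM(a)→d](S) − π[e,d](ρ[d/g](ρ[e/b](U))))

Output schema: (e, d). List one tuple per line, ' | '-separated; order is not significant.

Row counts bottom-up:
  S → 5
  γ[e; SUM(a)→d](S) → 3
  U → 3
  ρ[e/b](U) → 3
  ρ[d/g](ρ[e/b](U)) → 3
  π[e,d](ρ[d/g](ρ[e/b](U))) → 3
  (γ[e; SUM(a)→d](S) − π[e,d](ρ[d/g](ρ[e/b](U)))) → 3

== RESULT ==
e | d
4 | 2
6 | 18
7 | 6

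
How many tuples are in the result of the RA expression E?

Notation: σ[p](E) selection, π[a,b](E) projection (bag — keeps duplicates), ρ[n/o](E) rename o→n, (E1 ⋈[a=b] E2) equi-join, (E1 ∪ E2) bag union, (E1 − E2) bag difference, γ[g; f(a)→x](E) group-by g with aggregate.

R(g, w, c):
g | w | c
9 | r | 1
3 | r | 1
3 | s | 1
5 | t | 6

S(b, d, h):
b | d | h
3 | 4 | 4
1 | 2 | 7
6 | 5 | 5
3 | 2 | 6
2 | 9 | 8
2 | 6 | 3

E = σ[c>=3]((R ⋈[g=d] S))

Subexpression sizes:
  R → 4
  S → 6
  (R ⋈[g=d] S) → 2
  σ[c>=3]((R ⋈[g=d] S)) → 1

|E| = 1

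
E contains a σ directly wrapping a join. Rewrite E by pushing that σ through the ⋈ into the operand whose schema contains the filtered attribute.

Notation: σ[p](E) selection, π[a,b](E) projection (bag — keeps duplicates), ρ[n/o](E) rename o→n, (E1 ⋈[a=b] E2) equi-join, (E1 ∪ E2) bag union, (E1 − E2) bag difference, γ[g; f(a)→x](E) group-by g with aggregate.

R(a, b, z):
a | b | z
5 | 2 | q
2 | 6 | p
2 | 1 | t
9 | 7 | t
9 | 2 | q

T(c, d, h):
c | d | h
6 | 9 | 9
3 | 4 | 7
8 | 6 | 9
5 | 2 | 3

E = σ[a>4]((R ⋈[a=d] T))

σ filters on a, owned by the left side.
E' = (σ[a>4](R) ⋈[a=d] T)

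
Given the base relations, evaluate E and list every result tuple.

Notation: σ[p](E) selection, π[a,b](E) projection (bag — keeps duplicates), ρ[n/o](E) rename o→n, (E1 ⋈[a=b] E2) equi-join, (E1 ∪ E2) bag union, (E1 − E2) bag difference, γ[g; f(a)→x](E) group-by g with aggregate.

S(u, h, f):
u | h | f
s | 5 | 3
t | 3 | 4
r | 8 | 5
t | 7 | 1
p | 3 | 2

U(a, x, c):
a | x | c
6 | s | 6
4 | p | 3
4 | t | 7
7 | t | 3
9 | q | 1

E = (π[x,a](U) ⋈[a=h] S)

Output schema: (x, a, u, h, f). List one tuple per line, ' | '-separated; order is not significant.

Row counts bottom-up:
  U → 5
  π[x,a](U) → 5
  S → 5
  (π[x,a](U) ⋈[a=h] S) → 1

== RESULT ==
x | a | u | h | f
t | 7 | t | 7 | 1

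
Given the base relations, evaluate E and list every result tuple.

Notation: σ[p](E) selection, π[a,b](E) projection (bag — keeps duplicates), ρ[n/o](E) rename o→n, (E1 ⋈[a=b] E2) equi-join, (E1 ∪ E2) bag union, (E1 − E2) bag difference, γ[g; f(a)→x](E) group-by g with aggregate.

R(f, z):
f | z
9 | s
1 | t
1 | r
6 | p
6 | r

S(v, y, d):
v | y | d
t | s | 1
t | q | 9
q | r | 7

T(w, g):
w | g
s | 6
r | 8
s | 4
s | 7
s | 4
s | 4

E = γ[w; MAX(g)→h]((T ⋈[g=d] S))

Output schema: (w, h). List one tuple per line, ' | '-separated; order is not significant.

Per-node cardinality:
  T → 6
  S → 3
  (T ⋈[g=d] S) → 1
  γ[w; MAX(g)→h]((T ⋈[g=d] S)) → 1

== RESULT ==
w | h
s | 7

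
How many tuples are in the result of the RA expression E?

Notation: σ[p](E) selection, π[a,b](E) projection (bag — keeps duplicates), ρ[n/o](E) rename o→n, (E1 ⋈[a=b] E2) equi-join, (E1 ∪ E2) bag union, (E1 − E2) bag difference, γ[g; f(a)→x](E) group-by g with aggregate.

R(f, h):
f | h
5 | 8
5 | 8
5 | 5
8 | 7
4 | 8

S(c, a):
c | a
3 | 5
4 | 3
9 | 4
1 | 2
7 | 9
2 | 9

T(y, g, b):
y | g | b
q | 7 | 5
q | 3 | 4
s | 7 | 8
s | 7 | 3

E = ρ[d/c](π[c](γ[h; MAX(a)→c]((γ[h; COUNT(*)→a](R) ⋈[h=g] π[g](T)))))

Stepwise |·|:
  R → 5
  γ[h; COUNT(*)→a](R) → 3
  T → 4
  π[g](T) → 4
  (γ[h; COUNT(*)→a](R) ⋈[h=g] π[g](T)) → 3
  γ[h; MAX(a)→c]((γ[h; COUNT(*)→a](R) ⋈[h=g] π[g](T))) → 1
  π[c](γ[h; MAX(a)→c]((γ[h; COUNT(*)→a](R) ⋈[h=g] π[g](T)))) → 1
  ρ[d/c](π[c](γ[h; MAX(a)→c]((γ[h; COUNT(*)→a](R) ⋈[h=g] π[g](T))))) → 1

|E| = 1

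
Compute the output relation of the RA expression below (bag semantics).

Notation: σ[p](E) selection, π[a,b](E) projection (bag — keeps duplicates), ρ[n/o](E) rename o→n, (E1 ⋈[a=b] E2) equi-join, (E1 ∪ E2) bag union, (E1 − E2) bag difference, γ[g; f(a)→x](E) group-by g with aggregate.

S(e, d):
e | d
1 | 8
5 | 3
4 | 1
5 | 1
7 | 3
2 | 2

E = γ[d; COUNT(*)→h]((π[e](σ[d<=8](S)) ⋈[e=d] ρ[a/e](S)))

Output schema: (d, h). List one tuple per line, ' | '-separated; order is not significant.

Per-node cardinality:
  S → 6
  σ[d<=8](S) → 6
  π[e](σ[d<=8](S)) → 6
  S → 6
  ρ[a/e](S) → 6
  (π[e](σ[d<=8](S)) ⋈[e=d] ρ[a/e](S)) → 3
  γ[d; COUNT(*)→h]((π[e](σ[d<=8](S)) ⋈[e=d] ρ[a/e](S))) → 2

== RESULT ==
d | h
1 | 2
2 | 1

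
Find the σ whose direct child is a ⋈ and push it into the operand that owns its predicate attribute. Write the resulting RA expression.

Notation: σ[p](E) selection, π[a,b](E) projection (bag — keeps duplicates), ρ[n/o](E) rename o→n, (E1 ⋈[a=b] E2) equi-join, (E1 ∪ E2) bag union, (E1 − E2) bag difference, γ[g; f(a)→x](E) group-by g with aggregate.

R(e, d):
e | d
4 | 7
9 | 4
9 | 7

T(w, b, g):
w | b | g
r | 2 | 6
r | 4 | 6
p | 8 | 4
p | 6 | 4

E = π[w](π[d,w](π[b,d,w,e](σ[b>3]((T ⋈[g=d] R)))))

σ filters on b, owned by the left side.
E' = π[w](π[d,w](π[b,d,w,e]((σ[b>3](T) ⋈[g=d] R))))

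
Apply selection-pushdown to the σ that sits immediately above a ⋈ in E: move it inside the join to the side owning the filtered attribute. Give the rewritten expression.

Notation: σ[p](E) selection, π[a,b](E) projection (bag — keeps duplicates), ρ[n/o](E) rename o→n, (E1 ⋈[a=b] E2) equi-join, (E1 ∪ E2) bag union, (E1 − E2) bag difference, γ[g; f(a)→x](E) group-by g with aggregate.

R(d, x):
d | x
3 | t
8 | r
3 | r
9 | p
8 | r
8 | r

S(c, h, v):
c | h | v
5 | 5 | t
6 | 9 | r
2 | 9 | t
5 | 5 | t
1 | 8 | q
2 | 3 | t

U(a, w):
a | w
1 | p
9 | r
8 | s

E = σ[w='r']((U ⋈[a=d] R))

σ filters on w, owned by the left side.
E' = (σ[w='r'](U) ⋈[a=d] R)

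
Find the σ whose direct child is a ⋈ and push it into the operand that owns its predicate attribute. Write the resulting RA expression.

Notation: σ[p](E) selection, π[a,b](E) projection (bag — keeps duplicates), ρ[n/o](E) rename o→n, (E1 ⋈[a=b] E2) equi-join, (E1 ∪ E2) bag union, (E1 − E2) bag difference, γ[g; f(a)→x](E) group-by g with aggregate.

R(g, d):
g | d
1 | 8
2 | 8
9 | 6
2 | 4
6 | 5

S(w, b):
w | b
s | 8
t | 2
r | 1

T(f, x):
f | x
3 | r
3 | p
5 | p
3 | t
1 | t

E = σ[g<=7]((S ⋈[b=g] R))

σ filters on g, owned by the right side.
E' = (S ⋈[b=g] σ[g<=7](R))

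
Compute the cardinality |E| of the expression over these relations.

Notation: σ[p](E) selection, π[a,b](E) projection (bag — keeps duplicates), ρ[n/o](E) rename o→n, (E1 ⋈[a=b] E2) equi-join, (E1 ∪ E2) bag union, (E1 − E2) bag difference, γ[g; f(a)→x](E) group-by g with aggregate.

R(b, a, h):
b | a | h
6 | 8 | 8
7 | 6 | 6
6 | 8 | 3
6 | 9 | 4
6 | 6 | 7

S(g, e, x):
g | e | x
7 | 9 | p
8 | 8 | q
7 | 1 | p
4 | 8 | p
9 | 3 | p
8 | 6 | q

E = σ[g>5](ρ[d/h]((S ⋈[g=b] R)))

Subexpression sizes:
  S → 6
  R → 5
  (S ⋈[g=b] R) → 2
  ρ[d/h]((S ⋈[g=b] R)) → 2
  σ[g>5](ρ[d/h]((S ⋈[g=b] R))) → 2

|E| = 2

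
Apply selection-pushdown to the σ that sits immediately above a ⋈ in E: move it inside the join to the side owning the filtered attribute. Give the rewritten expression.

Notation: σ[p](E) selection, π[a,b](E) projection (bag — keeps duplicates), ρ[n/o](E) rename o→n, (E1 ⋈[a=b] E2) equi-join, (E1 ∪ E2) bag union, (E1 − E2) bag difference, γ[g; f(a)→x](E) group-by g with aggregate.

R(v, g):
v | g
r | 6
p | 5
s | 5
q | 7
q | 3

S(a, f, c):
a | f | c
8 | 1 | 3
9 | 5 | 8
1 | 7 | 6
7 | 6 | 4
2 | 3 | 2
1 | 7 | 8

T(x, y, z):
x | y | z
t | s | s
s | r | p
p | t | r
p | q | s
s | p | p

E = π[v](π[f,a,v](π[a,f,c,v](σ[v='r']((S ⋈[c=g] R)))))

σ filters on v, owned by the right side.
E' = π[v](π[f,a,v](π[a,f,c,v]((S ⋈[c=g] σ[v='r'](R)))))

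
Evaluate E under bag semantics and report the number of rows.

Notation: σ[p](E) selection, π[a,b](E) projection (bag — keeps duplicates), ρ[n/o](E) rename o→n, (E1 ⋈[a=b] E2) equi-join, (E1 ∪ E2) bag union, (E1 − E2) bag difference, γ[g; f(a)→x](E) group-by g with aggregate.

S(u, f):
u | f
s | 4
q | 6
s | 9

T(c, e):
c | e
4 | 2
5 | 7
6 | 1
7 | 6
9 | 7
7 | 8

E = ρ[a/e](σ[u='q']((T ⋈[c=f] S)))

Per-node cardinality:
  T → 6
  S → 3
  (T ⋈[c=f] S) → 3
  σ[u='q']((T ⋈[c=f] S)) → 1
  ρ[a/e](σ[u='q']((T ⋈[c=f] S))) → 1

|E| = 1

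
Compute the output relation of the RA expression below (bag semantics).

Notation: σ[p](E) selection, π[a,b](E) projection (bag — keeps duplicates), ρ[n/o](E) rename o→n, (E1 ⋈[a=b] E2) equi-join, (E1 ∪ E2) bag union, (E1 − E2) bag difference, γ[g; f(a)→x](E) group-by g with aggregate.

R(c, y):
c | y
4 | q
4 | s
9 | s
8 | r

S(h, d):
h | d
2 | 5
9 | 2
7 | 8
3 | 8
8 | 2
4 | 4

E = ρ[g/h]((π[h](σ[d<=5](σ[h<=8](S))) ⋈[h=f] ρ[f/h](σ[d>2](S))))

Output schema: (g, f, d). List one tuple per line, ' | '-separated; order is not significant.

Per-node cardinality:
  S → 6
  σ[h<=8](S) → 5
  σ[d<=5](σ[h<=8](S)) → 3
  π[h](σ[d<=5](σ[h<=8](S))) → 3
  S → 6
  σ[d>2](S) → 4
  ρ[f/h](σ[d>2](S)) → 4
  (π[h](σ[d<=5](σ[h<=8](S))) ⋈[h=f] ρ[f/h](σ[d>2](S))) → 2
  ρ[g/h]((π[h](σ[d<=5](σ[h<=8](S))) ⋈[h=f] ρ[f/h](σ[d>2](S)))) → 2

== RESULT ==
g | f | d
2 | 2 | 5
4 | 4 | 4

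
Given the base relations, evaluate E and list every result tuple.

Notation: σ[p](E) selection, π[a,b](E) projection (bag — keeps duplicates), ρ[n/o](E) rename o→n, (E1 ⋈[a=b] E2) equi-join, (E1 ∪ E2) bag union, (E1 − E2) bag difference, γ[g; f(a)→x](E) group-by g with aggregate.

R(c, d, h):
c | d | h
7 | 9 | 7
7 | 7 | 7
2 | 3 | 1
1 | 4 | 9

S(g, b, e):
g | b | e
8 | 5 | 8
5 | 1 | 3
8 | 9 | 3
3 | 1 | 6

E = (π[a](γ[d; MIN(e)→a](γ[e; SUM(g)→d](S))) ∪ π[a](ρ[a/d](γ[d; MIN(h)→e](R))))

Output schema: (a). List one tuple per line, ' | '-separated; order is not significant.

Per-node cardinality:
  S → 4
  γ[e; SUM(g)→d](S) → 3
  γ[d; MIN(e)→a](γ[e; SUM(g)→d](S)) → 3
  π[a](γ[d; MIN(e)→a](γ[e; SUM(g)→d](S))) → 3
  R → 4
  γ[d; MIN(h)→e](R) → 4
  ρ[a/d](γ[d; MIN(h)→e](R)) → 4
  π[a](ρ[a/d](γ[d; MIN(h)→e](R))) → 4
  (π[a](γ[d; MIN(e)→a](γ[e; SUM(g)→d](S))) ∪ π[a](ρ[a/d](γ[d; MIN(h)→e](R)))) → 7

== RESULT ==
a
3
3
4
6
7
8
9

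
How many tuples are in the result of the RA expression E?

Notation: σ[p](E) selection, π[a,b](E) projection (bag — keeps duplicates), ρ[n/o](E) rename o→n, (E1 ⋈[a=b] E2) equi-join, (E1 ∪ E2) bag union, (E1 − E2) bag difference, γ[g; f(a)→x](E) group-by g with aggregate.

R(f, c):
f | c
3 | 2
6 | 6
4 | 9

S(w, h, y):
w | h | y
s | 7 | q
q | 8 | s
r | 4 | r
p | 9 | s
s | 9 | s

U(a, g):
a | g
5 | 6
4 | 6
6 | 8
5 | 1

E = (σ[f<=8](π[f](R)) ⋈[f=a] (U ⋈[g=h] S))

Per-node cardinality:
  R → 3
  π[f](R) → 3
  σ[f<=8](π[f](R)) → 3
  U → 4
  S → 5
  (U ⋈[g=h] S) → 1
  (σ[f<=8](π[f](R)) ⋈[f=a] (U ⋈[g=h] S)) → 1

|E| = 1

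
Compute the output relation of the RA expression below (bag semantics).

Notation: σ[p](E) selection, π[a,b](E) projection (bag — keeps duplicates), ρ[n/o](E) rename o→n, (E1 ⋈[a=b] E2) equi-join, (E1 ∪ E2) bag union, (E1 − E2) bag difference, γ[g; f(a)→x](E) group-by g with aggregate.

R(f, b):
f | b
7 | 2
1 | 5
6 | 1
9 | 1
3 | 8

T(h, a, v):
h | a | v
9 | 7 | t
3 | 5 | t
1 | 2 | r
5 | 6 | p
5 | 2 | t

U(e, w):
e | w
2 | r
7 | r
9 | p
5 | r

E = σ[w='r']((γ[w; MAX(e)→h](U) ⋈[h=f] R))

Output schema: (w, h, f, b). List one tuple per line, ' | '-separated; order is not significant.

Row counts bottom-up:
  U → 4
  γ[w; MAX(e)→h](U) → 2
  R → 5
  (γ[w; MAX(e)→h](U) ⋈[h=f] R) → 2
  σ[w='r']((γ[w; MAX(e)→h](U) ⋈[h=f] R)) → 1

== RESULT ==
w | h | f | b
r | 7 | 7 | 2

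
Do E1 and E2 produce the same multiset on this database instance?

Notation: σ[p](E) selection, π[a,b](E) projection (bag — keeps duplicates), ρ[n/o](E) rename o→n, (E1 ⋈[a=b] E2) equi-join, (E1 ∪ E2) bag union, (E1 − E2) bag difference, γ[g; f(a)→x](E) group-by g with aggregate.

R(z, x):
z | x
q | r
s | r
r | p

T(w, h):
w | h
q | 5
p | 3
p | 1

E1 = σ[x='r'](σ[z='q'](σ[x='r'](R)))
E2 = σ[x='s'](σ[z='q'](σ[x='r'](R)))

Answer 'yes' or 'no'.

E1 row counts bottom-up:
  R → 3
  σ[x='r'](R) → 2
  σ[z='q'](σ[x='r'](R)) → 1
  σ[x='r'](σ[z='q'](σ[x='r'](R))) → 1
E2 row counts bottom-up:
  R → 3
  σ[x='r'](R) → 2
  σ[z='q'](σ[x='r'](R)) → 1
  σ[x='s'](σ[z='q'](σ[x='r'](R))) → 0

E1 result:
z | x
q | r
E2 result:
z | x
(0 rows)
Witness: ('q', 'r') appears 1× in E1 but 0× in E2.

no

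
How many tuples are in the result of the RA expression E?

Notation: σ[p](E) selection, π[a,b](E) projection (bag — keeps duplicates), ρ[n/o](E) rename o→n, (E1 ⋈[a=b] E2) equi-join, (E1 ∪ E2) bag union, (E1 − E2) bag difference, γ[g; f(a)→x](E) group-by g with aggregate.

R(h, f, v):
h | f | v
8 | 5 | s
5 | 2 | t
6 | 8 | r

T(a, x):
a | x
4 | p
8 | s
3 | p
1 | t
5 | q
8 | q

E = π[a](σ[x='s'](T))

Per-node cardinality:
  T → 6
  σ[x='s'](T) → 1
  π[a](σ[x='s'](T)) → 1

|E| = 1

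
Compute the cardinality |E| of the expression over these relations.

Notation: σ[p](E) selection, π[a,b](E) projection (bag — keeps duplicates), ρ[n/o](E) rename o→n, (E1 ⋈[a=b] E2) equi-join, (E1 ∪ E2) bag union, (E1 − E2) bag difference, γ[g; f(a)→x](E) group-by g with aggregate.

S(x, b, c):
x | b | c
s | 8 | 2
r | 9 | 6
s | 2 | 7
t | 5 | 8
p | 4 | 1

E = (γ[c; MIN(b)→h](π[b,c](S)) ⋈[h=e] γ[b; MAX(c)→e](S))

Row counts bottom-up:
  S → 5
  π[b,c](S) → 5
  γ[c; MIN(b)→h](π[b,c](S)) → 5
  S → 5
  γ[b; MAX(c)→e](S) → 5
  (γ[c; MIN(b)→h](π[b,c](S)) ⋈[h=e] γ[b; MAX(c)→e](S)) → 2

|E| = 2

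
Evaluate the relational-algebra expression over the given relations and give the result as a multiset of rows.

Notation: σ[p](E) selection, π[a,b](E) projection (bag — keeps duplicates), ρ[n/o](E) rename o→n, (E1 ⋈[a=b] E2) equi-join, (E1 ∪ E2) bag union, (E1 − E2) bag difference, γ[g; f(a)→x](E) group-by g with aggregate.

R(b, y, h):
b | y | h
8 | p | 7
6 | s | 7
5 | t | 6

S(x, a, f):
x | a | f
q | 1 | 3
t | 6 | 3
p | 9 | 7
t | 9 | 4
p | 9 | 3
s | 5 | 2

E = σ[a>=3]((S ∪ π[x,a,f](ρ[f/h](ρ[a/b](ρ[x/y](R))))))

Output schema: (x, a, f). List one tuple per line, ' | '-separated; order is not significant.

Subexpression sizes:
  S → 6
  R → 3
  ρ[x/y](R) → 3
  ρ[a/b](ρ[x/y](R)) → 3
  ρ[f/h](ρ[a/b](ρ[x/y](R))) → 3
  π[x,a,f](ρ[f/h](ρ[a/b](ρ[x/y](R)))) → 3
  (S ∪ π[x,a,f](ρ[f/h](ρ[a/b](ρ[x/y](R))))) → 9
  σ[a>=3]((S ∪ π[x,a,f](ρ[f/h](ρ[a/b](ρ[x/y](R)))))) → 8

== RESULT ==
x | a | f
p | 8 | 7
p | 9 | 3
p | 9 | 7
s | 5 | 2
s | 6 | 7
t | 5 | 6
t | 6 | 3
t | 9 | 4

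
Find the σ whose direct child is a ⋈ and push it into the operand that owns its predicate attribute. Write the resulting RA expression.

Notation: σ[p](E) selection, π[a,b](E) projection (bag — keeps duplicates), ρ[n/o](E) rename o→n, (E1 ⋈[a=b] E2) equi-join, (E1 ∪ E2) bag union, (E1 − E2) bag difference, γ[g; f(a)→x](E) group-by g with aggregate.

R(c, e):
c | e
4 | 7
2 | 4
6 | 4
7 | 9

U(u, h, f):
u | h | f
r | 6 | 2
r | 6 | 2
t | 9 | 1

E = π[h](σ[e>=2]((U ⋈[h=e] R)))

σ filters on e, owned by the right side.
E' = π[h]((U ⋈[h=e] σ[e>=2](R)))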